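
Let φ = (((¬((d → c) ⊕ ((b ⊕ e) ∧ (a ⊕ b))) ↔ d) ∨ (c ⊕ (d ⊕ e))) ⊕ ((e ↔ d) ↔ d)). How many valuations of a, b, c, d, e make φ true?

a | b | c | d | e || φ
T | T | T | T | T || F
T | T | T | T | F || F
T | T | T | F | T || F
T | T | T | F | F || T
T | T | F | T | T || F
T | T | F | T | F || T
T | T | F | F | T || F
T | T | F | F | F || T
T | F | T | T | T || F
T | F | T | T | F || F
T | F | T | F | T || T
T | F | T | F | F || T
T | F | F | T | T || T
T | F | F | T | F || T
T | F | F | F | T || F
T | F | F | F | F || T
F | T | T | T | T || F
F | T | T | T | F || T
F | T | T | F | T || F
F | T | T | F | F || T
F | T | F | T | T || F
F | T | F | T | F || T
F | T | F | F | T || F
F | T | F | F | F || F
F | F | T | T | T || F
F | F | T | T | F || F
F | F | T | F | T || F
F | F | T | F | F || T
F | F | F | T | T || F
F | F | F | T | F || T
F | F | F | F | T || F
F | F | F | F | F || T
The formula is true on 14 of the 32 rows.

14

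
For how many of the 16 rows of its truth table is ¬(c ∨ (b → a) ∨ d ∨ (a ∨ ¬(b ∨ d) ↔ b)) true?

a  b  c  d  |  φ
T  T  T  T  |  F
T  T  T  F  |  F
T  T  F  T  |  F
T  T  F  F  |  F
T  F  T  T  |  F
T  F  T  F  |  F
T  F  F  T  |  F
T  F  F  F  |  F
F  T  T  T  |  F
F  T  T  F  |  F
F  T  F  T  |  F
F  T  F  F  |  T
F  F  T  T  |  F
F  F  T  F  |  F
F  F  F  T  |  F
F  F  F  F  |  F
The formula is true on 1 of the 16 rows.

1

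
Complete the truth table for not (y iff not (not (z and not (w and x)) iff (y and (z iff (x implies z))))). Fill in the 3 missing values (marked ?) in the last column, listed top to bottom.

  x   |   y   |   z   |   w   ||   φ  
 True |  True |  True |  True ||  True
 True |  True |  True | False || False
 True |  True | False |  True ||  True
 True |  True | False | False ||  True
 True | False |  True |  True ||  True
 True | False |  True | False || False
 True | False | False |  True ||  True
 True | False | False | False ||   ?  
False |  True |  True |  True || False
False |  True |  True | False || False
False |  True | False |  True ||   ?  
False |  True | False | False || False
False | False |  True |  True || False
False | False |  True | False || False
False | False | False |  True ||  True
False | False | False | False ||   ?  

True, False, True

Row x=True, y=False, z=False, w=False: not (not (z and not (w and x)) iff (y and (z iff (x implies z)))) = True, (y iff not (not (z and not (w and x)) iff (y and (z iff (x implies z))))) = False, so the formula = True.
Row x=False, y=True, z=False, w=True: not (not (z and not (w and x)) iff (y and (z iff (x implies z)))) = True, (y iff not (not (z and not (w and x)) iff (y and (z iff (x implies z))))) = True, so the formula = False.
Row x=False, y=False, z=False, w=False: not (not (z and not (w and x)) iff (y and (z iff (x implies z)))) = True, (y iff not (not (z and not (w and x)) iff (y and (z iff (x implies z))))) = False, so the formula = True.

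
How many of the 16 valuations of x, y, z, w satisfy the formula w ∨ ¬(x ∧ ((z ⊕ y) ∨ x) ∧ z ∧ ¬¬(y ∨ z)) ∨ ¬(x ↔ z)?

14

x | y | z | w || (z ⊕ y) | ((z ⊕ y) ∨ x) | (y ∨ z) | ¬(y ∨ z) | ¬¬(y ∨ z) | (x ↔ z) | ¬(x ↔ z) | φ
T | T | T | T ||    F    |       T       |    T    |    F     |     T     |    T    |    F     | T
T | T | T | F ||    F    |       T       |    T    |    F     |     T     |    T    |    F     | F
T | T | F | T ||    T    |       T       |    T    |    F     |     T     |    F    |    T     | T
T | T | F | F ||    T    |       T       |    T    |    F     |     T     |    F    |    T     | T
T | F | T | T ||    T    |       T       |    T    |    F     |     T     |    T    |    F     | T
T | F | T | F ||    T    |       T       |    T    |    F     |     T     |    T    |    F     | F
T | F | F | T ||    F    |       T       |    F    |    T     |     F     |    F    |    T     | T
T | F | F | F ||    F    |       T       |    F    |    T     |     F     |    F    |    T     | T
F | T | T | T ||    F    |       F       |    T    |    F     |     T     |    F    |    T     | T
F | T | T | F ||    F    |       F       |    T    |    F     |     T     |    F    |    T     | T
F | T | F | T ||    T    |       T       |    T    |    F     |     T     |    T    |    F     | T
F | T | F | F ||    T    |       T       |    T    |    F     |     T     |    T    |    F     | T
F | F | T | T ||    T    |       T       |    T    |    F     |     T     |    F    |    T     | T
F | F | T | F ||    T    |       T       |    T    |    F     |     T     |    F    |    T     | T
F | F | F | T ||    F    |       F       |    F    |    T     |     F     |    T    |    F     | T
F | F | F | F ||    F    |       F       |    F    |    T     |     F     |    T    |    F     | T
The formula is true on 14 of the 16 rows.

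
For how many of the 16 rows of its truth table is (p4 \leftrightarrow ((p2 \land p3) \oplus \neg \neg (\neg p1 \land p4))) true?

10

p1 | p2 | p3 | p4 || (p2 \land p3) | \neg p1 | (\neg p1 \land p4) | \neg (\neg p1 \land p4) | \neg \neg (\neg p1 \land p4) | φ
0  | 0  | 0  | 0  ||       0       |    1    |         0          |            1            |              0               | 1
0  | 0  | 0  | 1  ||       0       |    1    |         1          |            0            |              1               | 1
0  | 0  | 1  | 0  ||       0       |    1    |         0          |            1            |              0               | 1
0  | 0  | 1  | 1  ||       0       |    1    |         1          |            0            |              1               | 1
0  | 1  | 0  | 0  ||       0       |    1    |         0          |            1            |              0               | 1
0  | 1  | 0  | 1  ||       0       |    1    |         1          |            0            |              1               | 1
0  | 1  | 1  | 0  ||       1       |    1    |         0          |            1            |              0               | 0
0  | 1  | 1  | 1  ||       1       |    1    |         1          |            0            |              1               | 0
1  | 0  | 0  | 0  ||       0       |    0    |         0          |            1            |              0               | 1
1  | 0  | 0  | 1  ||       0       |    0    |         0          |            1            |              0               | 0
1  | 0  | 1  | 0  ||       0       |    0    |         0          |            1            |              0               | 1
1  | 0  | 1  | 1  ||       0       |    0    |         0          |            1            |              0               | 0
1  | 1  | 0  | 0  ||       0       |    0    |         0          |            1            |              0               | 1
1  | 1  | 0  | 1  ||       0       |    0    |         0          |            1            |              0               | 0
1  | 1  | 1  | 0  ||       1       |    0    |         0          |            1            |              0               | 0
1  | 1  | 1  | 1  ||       1       |    0    |         0          |            1            |              0               | 1
The formula is true on 10 of the 16 rows.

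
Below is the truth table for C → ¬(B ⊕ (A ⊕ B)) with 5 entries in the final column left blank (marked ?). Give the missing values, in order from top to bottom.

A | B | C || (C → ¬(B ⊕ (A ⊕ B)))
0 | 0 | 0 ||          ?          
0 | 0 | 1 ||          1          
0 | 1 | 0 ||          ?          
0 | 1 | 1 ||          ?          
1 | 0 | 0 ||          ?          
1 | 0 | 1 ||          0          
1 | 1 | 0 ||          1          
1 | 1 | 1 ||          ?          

1, 1, 1, 1, 0

Row A=0, B=0, C=0: ¬(B ⊕ (A ⊕ B)) = 1, so (C → ¬(B ⊕ (A ⊕ B))) = 1.
Row A=0, B=1, C=0: ¬(B ⊕ (A ⊕ B)) = 1, so (C → ¬(B ⊕ (A ⊕ B))) = 1.
Row A=0, B=1, C=1: ¬(B ⊕ (A ⊕ B)) = 1, so (C → ¬(B ⊕ (A ⊕ B))) = 1.
Row A=1, B=0, C=0: ¬(B ⊕ (A ⊕ B)) = 0, so (C → ¬(B ⊕ (A ⊕ B))) = 1.
Row A=1, B=1, C=1: ¬(B ⊕ (A ⊕ B)) = 0, so (C → ¬(B ⊕ (A ⊕ B))) = 0.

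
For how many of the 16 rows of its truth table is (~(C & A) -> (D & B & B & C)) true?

5

  A   |   B   |   C   |   D   | (C & A) | ~(C & A) | (D & B & B & C) | (~(C & A) -> (D & B & B & C))
----- | ----- | ----- | ----- | ------- | -------- | --------------- | -----------------------------
 True |  True |  True |  True |   True  |  False   |       True      |              True            
 True |  True |  True | False |   True  |  False   |      False      |              True            
 True |  True | False |  True |  False  |   True   |      False      |             False            
 True |  True | False | False |  False  |   True   |      False      |             False            
 True | False |  True |  True |   True  |  False   |      False      |              True            
 True | False |  True | False |   True  |  False   |      False      |              True            
 True | False | False |  True |  False  |   True   |      False      |             False            
 True | False | False | False |  False  |   True   |      False      |             False            
False |  True |  True |  True |  False  |   True   |       True      |              True            
False |  True |  True | False |  False  |   True   |      False      |             False            
False |  True | False |  True |  False  |   True   |      False      |             False            
False |  True | False | False |  False  |   True   |      False      |             False            
False | False |  True |  True |  False  |   True   |      False      |             False            
False | False |  True | False |  False  |   True   |      False      |             False            
False | False | False |  True |  False  |   True   |      False      |             False            
False | False | False | False |  False  |   True   |      False      |             False            
The formula is true on 5 of the 16 rows.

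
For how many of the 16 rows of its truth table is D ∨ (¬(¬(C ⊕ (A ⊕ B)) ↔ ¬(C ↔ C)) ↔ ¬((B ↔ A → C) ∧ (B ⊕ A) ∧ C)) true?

  A   |   B   |   C   |   D   |   φ  
----- | ----- | ----- | ----- | -----
False | False | False | False |  True
False | False | False |  True |  True
False | False |  True | False | False
False | False |  True |  True |  True
False |  True | False | False | False
False |  True | False |  True |  True
False |  True |  True | False | False
False |  True |  True |  True |  True
 True | False | False | False | False
 True | False | False |  True |  True
 True | False |  True | False |  True
 True | False |  True |  True |  True
 True |  True | False | False |  True
 True |  True | False |  True |  True
 True |  True |  True | False | False
 True |  True |  True |  True |  True
The formula is true on 11 of the 16 rows.

11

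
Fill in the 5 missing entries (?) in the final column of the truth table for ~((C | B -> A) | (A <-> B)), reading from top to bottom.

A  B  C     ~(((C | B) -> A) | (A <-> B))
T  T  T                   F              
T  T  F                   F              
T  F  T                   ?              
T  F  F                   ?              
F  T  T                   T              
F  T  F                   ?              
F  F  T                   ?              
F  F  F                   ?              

Row A=T, B=F, C=T: (C | B -> A) = T, (A <-> B) = F, ((C | B -> A) | (A <-> B)) = T, so ~(((C | B) -> A) | (A <-> B)) = F.
Row A=T, B=F, C=F: (C | B -> A) = T, (A <-> B) = F, ((C | B -> A) | (A <-> B)) = T, so ~(((C | B) -> A) | (A <-> B)) = F.
Row A=F, B=T, C=F: (C | B -> A) = F, (A <-> B) = F, ((C | B -> A) | (A <-> B)) = F, so ~(((C | B) -> A) | (A <-> B)) = T.
Row A=F, B=F, C=T: (C | B -> A) = F, (A <-> B) = T, ((C | B -> A) | (A <-> B)) = T, so ~(((C | B) -> A) | (A <-> B)) = F.
Row A=F, B=F, C=F: (C | B -> A) = T, (A <-> B) = T, ((C | B -> A) | (A <-> B)) = T, so ~(((C | B) -> A) | (A <-> B)) = F.

F, F, T, F, F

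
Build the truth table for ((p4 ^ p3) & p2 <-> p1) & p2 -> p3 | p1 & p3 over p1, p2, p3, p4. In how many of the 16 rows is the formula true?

14

p1  p2  p3  p4     (p4 ^ p3)  ((p4 ^ p3) & p2)  (((p4 ^ p3) & p2) <-> p1)  (p1 & p3)  (p3 | (p1 & p3))  φ
0   0   0   0          0             0                      1                  0             0          1
0   0   0   1          1             0                      1                  0             0          1
0   0   1   0          1             0                      1                  0             1          1
0   0   1   1          0             0                      1                  0             1          1
0   1   0   0          0             0                      1                  0             0          0
0   1   0   1          1             1                      0                  0             0          1
0   1   1   0          1             1                      0                  0             1          1
0   1   1   1          0             0                      1                  0             1          1
1   0   0   0          0             0                      0                  0             0          1
1   0   0   1          1             0                      0                  0             0          1
1   0   1   0          1             0                      0                  1             1          1
1   0   1   1          0             0                      0                  1             1          1
1   1   0   0          0             0                      0                  0             0          1
1   1   0   1          1             1                      1                  0             0          0
1   1   1   0          1             1                      1                  1             1          1
1   1   1   1          0             0                      0                  1             1          1
The formula is true on 14 of the 16 rows.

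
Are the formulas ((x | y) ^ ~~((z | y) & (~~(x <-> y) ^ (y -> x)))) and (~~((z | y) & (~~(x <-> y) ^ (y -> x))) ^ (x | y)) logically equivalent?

x | y | z | φ | ψ
- | - | - | - | -
1 | 1 | 1 | 1 | 1
1 | 1 | 0 | 1 | 1
1 | 0 | 1 | 0 | 0
1 | 0 | 0 | 1 | 1
0 | 1 | 1 | 1 | 1
0 | 1 | 0 | 1 | 1
0 | 0 | 1 | 0 | 0
0 | 0 | 0 | 0 | 0
The columns for φ and ψ agree on every row, so they are logically equivalent.

equivalent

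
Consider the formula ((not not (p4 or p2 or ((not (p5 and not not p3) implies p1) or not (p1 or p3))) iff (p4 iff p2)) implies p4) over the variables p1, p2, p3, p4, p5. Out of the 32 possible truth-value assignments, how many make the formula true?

25

p1 | p2 | p3 | p4 | p5 || φ
0  | 0  | 0  | 0  | 0  || 0
0  | 0  | 0  | 0  | 1  || 0
0  | 0  | 0  | 1  | 0  || 1
0  | 0  | 0  | 1  | 1  || 1
0  | 0  | 1  | 0  | 0  || 1
0  | 0  | 1  | 0  | 1  || 0
0  | 0  | 1  | 1  | 0  || 1
0  | 0  | 1  | 1  | 1  || 1
0  | 1  | 0  | 0  | 0  || 1
0  | 1  | 0  | 0  | 1  || 1
0  | 1  | 0  | 1  | 0  || 1
0  | 1  | 0  | 1  | 1  || 1
0  | 1  | 1  | 0  | 0  || 1
0  | 1  | 1  | 0  | 1  || 1
0  | 1  | 1  | 1  | 0  || 1
0  | 1  | 1  | 1  | 1  || 1
1  | 0  | 0  | 0  | 0  || 0
1  | 0  | 0  | 0  | 1  || 0
1  | 0  | 0  | 1  | 0  || 1
1  | 0  | 0  | 1  | 1  || 1
1  | 0  | 1  | 0  | 0  || 0
1  | 0  | 1  | 0  | 1  || 0
1  | 0  | 1  | 1  | 0  || 1
1  | 0  | 1  | 1  | 1  || 1
1  | 1  | 0  | 0  | 0  || 1
1  | 1  | 0  | 0  | 1  || 1
1  | 1  | 0  | 1  | 0  || 1
1  | 1  | 0  | 1  | 1  || 1
1  | 1  | 1  | 0  | 0  || 1
1  | 1  | 1  | 0  | 1  || 1
1  | 1  | 1  | 1  | 0  || 1
1  | 1  | 1  | 1  | 1  || 1
The formula is true on 25 of the 32 rows.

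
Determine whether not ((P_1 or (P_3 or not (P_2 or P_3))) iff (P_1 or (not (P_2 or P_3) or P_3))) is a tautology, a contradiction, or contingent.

 P_1  |  P_2  |  P_3  ||   φ  
False | False | False || False
False | False |  True || False
False |  True | False || False
False |  True |  True || False
 True | False | False || False
 True | False |  True || False
 True |  True | False || False
 True |  True |  True || False
Every row is False, so the formula is a contradiction.

contradiction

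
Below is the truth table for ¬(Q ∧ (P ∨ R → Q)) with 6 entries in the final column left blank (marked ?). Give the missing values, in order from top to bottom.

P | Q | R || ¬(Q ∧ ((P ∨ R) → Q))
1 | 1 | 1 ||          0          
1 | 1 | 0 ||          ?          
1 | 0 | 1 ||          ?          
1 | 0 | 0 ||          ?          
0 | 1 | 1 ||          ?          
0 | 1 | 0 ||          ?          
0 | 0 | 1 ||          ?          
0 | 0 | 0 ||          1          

0, 1, 1, 0, 0, 1

Row P=1, Q=1, R=0: (P ∨ R → Q) = 1, (Q ∧ (P ∨ R → Q)) = 1, so ¬(Q ∧ ((P ∨ R) → Q)) = 0.
Row P=1, Q=0, R=1: (P ∨ R → Q) = 0, (Q ∧ (P ∨ R → Q)) = 0, so ¬(Q ∧ ((P ∨ R) → Q)) = 1.
Row P=1, Q=0, R=0: (P ∨ R → Q) = 0, (Q ∧ (P ∨ R → Q)) = 0, so ¬(Q ∧ ((P ∨ R) → Q)) = 1.
Row P=0, Q=1, R=1: (P ∨ R → Q) = 1, (Q ∧ (P ∨ R → Q)) = 1, so ¬(Q ∧ ((P ∨ R) → Q)) = 0.
Row P=0, Q=1, R=0: (P ∨ R → Q) = 1, (Q ∧ (P ∨ R → Q)) = 1, so ¬(Q ∧ ((P ∨ R) → Q)) = 0.
Row P=0, Q=0, R=1: (P ∨ R → Q) = 0, (Q ∧ (P ∨ R → Q)) = 0, so ¬(Q ∧ ((P ∨ R) → Q)) = 1.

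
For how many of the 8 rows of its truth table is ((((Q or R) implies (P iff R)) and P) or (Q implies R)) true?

P | Q | R | (Q or R) | (P iff R) | ((Q or R) implies (P iff R)) | (Q implies R) | φ
- | - | - | -------- | --------- | ---------------------------- | ------------- | -
1 | 1 | 1 |    1     |     1     |              1               |       1       | 1
1 | 1 | 0 |    1     |     0     |              0               |       0       | 0
1 | 0 | 1 |    1     |     1     |              1               |       1       | 1
1 | 0 | 0 |    0     |     0     |              1               |       1       | 1
0 | 1 | 1 |    1     |     0     |              0               |       1       | 1
0 | 1 | 0 |    1     |     1     |              1               |       0       | 0
0 | 0 | 1 |    1     |     0     |              0               |       1       | 1
0 | 0 | 0 |    0     |     1     |              1               |       1       | 1
The formula is true on 6 of the 8 rows.

6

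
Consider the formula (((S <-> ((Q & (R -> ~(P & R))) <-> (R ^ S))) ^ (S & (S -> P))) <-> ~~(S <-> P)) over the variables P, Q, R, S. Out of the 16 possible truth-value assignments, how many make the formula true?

6

P | Q | R | S || (P & R) | ~(P & R) | (R -> ~(P & R)) | (Q & (R -> ~(P & R))) | (R ^ S) | (S -> P) | (S & (S -> P)) | (S <-> P) | ~(S <-> P) | ~~(S <-> P) | φ
T | T | T | T ||    T    |    F     |        F        |           F           |    F    |    T     |       T        |     T     |     F      |      T      | F
T | T | T | F ||    T    |    F     |        F        |           F           |    T    |    T     |       F        |     F     |     T      |      F      | F
T | T | F | T ||    F    |    T     |        T        |           T           |    T    |    T     |       T        |     T     |     F      |      T      | F
T | T | F | F ||    F    |    T     |        T        |           T           |    F    |    T     |       F        |     F     |     T      |      F      | F
T | F | T | T ||    T    |    F     |        F        |           F           |    F    |    T     |       T        |     T     |     F      |      T      | F
T | F | T | F ||    T    |    F     |        F        |           F           |    T    |    T     |       F        |     F     |     T      |      F      | F
T | F | F | T ||    F    |    T     |        T        |           F           |    T    |    T     |       T        |     T     |     F      |      T      | T
T | F | F | F ||    F    |    T     |        T        |           F           |    F    |    T     |       F        |     F     |     T      |      F      | T
F | T | T | T ||    F    |    T     |        T        |           T           |    F    |    F     |       F        |     F     |     T      |      F      | T
F | T | T | F ||    F    |    T     |        T        |           T           |    T    |    T     |       F        |     T     |     F      |      T      | F
F | T | F | T ||    F    |    T     |        T        |           T           |    T    |    F     |       F        |     F     |     T      |      F      | F
F | T | F | F ||    F    |    T     |        T        |           T           |    F    |    T     |       F        |     T     |     F      |      T      | T
F | F | T | T ||    F    |    T     |        T        |           F           |    F    |    F     |       F        |     F     |     T      |      F      | F
F | F | T | F ||    F    |    T     |        T        |           F           |    T    |    T     |       F        |     T     |     F      |      T      | T
F | F | F | T ||    F    |    T     |        T        |           F           |    T    |    F     |       F        |     F     |     T      |      F      | T
F | F | F | F ||    F    |    T     |        T        |           F           |    F    |    T     |       F        |     T     |     F      |      T      | F
The formula is true on 6 of the 16 rows.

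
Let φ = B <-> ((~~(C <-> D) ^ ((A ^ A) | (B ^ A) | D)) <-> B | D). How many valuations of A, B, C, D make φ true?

8

A  B  C  D     (C <-> D)  ~(C <-> D)  ~~(C <-> D)  (A ^ A)  (B ^ A)  ((A ^ A) | (B ^ A))  (((A ^ A) | (B ^ A)) | D)  (B | D)  φ
T  T  T  T         T          F            T          F        F              F                       T                 T     F
T  T  T  F         F          T            F          F        F              F                       F                 T     F
T  T  F  T         F          T            F          F        F              F                       T                 T     T
T  T  F  F         T          F            T          F        F              F                       F                 T     T
T  F  T  T         T          F            T          F        T              T                       T                 T     T
T  F  T  F         F          T            F          F        T              T                       T                 F     T
T  F  F  T         F          T            F          F        T              T                       T                 T     F
T  F  F  F         T          F            T          F        T              T                       T                 F     F
F  T  T  T         T          F            T          F        T              T                       T                 T     F
F  T  T  F         F          T            F          F        T              T                       T                 T     T
F  T  F  T         F          T            F          F        T              T                       T                 T     T
F  T  F  F         T          F            T          F        T              T                       T                 T     F
F  F  T  T         T          F            T          F        F              F                       T                 T     T
F  F  T  F         F          T            F          F        F              F                       F                 F     F
F  F  F  T         F          T            F          F        F              F                       T                 T     F
F  F  F  F         T          F            T          F        F              F                       F                 F     T
The formula is true on 8 of the 16 rows.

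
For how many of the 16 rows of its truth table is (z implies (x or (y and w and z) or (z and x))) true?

x  y  z  w  |  (y and w and z)  (z and x)  φ
F  F  F  F  |         F             F      T
F  F  F  T  |         F             F      T
F  F  T  F  |         F             F      F
F  F  T  T  |         F             F      F
F  T  F  F  |         F             F      T
F  T  F  T  |         F             F      T
F  T  T  F  |         F             F      F
F  T  T  T  |         T             F      T
T  F  F  F  |         F             F      T
T  F  F  T  |         F             F      T
T  F  T  F  |         F             T      T
T  F  T  T  |         F             T      T
T  T  F  F  |         F             F      T
T  T  F  T  |         F             F      T
T  T  T  F  |         F             T      T
T  T  T  T  |         T             T      T
The formula is true on 13 of the 16 rows.

13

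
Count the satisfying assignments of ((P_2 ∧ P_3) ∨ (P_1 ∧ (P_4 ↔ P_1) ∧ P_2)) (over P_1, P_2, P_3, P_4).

5

P_1 | P_2 | P_3 | P_4 || (P_2 ∧ P_3) | (P_4 ↔ P_1) | (P_1 ∧ (P_4 ↔ P_1) ∧ P_2) | φ
 0  |  0  |  0  |  0  ||      0      |      1      |             0             | 0
 0  |  0  |  0  |  1  ||      0      |      0      |             0             | 0
 0  |  0  |  1  |  0  ||      0      |      1      |             0             | 0
 0  |  0  |  1  |  1  ||      0      |      0      |             0             | 0
 0  |  1  |  0  |  0  ||      0      |      1      |             0             | 0
 0  |  1  |  0  |  1  ||      0      |      0      |             0             | 0
 0  |  1  |  1  |  0  ||      1      |      1      |             0             | 1
 0  |  1  |  1  |  1  ||      1      |      0      |             0             | 1
 1  |  0  |  0  |  0  ||      0      |      0      |             0             | 0
 1  |  0  |  0  |  1  ||      0      |      1      |             0             | 0
 1  |  0  |  1  |  0  ||      0      |      0      |             0             | 0
 1  |  0  |  1  |  1  ||      0      |      1      |             0             | 0
 1  |  1  |  0  |  0  ||      0      |      0      |             0             | 0
 1  |  1  |  0  |  1  ||      0      |      1      |             1             | 1
 1  |  1  |  1  |  0  ||      1      |      0      |             0             | 1
 1  |  1  |  1  |  1  ||      1      |      1      |             1             | 1
The formula is true on 5 of the 16 rows.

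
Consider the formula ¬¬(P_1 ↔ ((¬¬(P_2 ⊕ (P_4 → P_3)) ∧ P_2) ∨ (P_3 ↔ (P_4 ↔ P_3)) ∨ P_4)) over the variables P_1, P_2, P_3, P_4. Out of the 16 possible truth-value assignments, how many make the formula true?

P_1 | P_2 | P_3 | P_4 | φ
--- | --- | --- | --- | -
 0  |  0  |  0  |  0  | 1
 0  |  0  |  0  |  1  | 0
 0  |  0  |  1  |  0  | 1
 0  |  0  |  1  |  1  | 0
 0  |  1  |  0  |  0  | 1
 0  |  1  |  0  |  1  | 0
 0  |  1  |  1  |  0  | 1
 0  |  1  |  1  |  1  | 0
 1  |  0  |  0  |  0  | 0
 1  |  0  |  0  |  1  | 1
 1  |  0  |  1  |  0  | 0
 1  |  0  |  1  |  1  | 1
 1  |  1  |  0  |  0  | 0
 1  |  1  |  0  |  1  | 1
 1  |  1  |  1  |  0  | 0
 1  |  1  |  1  |  1  | 1
The formula is true on 8 of the 16 rows.

8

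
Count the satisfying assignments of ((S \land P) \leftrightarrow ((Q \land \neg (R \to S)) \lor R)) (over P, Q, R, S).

P | Q | R | S | φ
- | - | - | - | -
T | T | T | T | T
T | T | T | F | F
T | T | F | T | F
T | T | F | F | T
T | F | T | T | T
T | F | T | F | F
T | F | F | T | F
T | F | F | F | T
F | T | T | T | F
F | T | T | F | F
F | T | F | T | T
F | T | F | F | T
F | F | T | T | F
F | F | T | F | F
F | F | F | T | T
F | F | F | F | T
The formula is true on 8 of the 16 rows.

8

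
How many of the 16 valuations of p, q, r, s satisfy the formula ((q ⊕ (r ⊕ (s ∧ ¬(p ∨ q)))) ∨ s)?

p | q | r | s | (p ∨ q) | ¬(p ∨ q) | (s ∧ ¬(p ∨ q)) | (r ⊕ (s ∧ ¬(p ∨ q))) | (q ⊕ (r ⊕ (s ∧ ¬(p ∨ q)))) | φ
- | - | - | - | ------- | -------- | -------------- | -------------------- | -------------------------- | -
T | T | T | T |    T    |    F     |       F        |          T           |             F              | T
T | T | T | F |    T    |    F     |       F        |          T           |             F              | F
T | T | F | T |    T    |    F     |       F        |          F           |             T              | T
T | T | F | F |    T    |    F     |       F        |          F           |             T              | T
T | F | T | T |    T    |    F     |       F        |          T           |             T              | T
T | F | T | F |    T    |    F     |       F        |          T           |             T              | T
T | F | F | T |    T    |    F     |       F        |          F           |             F              | T
T | F | F | F |    T    |    F     |       F        |          F           |             F              | F
F | T | T | T |    T    |    F     |       F        |          T           |             F              | T
F | T | T | F |    T    |    F     |       F        |          T           |             F              | F
F | T | F | T |    T    |    F     |       F        |          F           |             T              | T
F | T | F | F |    T    |    F     |       F        |          F           |             T              | T
F | F | T | T |    F    |    T     |       T        |          F           |             F              | T
F | F | T | F |    F    |    T     |       F        |          T           |             T              | T
F | F | F | T |    F    |    T     |       T        |          T           |             T              | T
F | F | F | F |    F    |    T     |       F        |          F           |             F              | F
The formula is true on 12 of the 16 rows.

12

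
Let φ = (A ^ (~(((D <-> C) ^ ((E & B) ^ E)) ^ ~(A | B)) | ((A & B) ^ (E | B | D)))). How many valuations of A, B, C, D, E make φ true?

A | B | C | D | E || φ
T | T | T | T | T || T
T | T | T | T | F || T
T | T | T | F | T || F
T | T | T | F | F || F
T | T | F | T | T || F
T | T | F | T | F || F
T | T | F | F | T || T
T | T | F | F | F || T
T | F | T | T | T || F
T | F | T | T | F || F
T | F | T | F | T || F
T | F | T | F | F || F
T | F | F | T | T || F
T | F | F | T | F || F
T | F | F | F | T || F
T | F | F | F | F || T
F | T | T | T | T || T
F | T | T | T | F || T
F | T | T | F | T || T
F | T | T | F | F || T
F | T | F | T | T || T
F | T | F | T | F || T
F | T | F | F | T || T
F | T | F | F | F || T
F | F | T | T | T || T
F | F | T | T | F || T
F | F | T | F | T || T
F | F | T | F | F || F
F | F | F | T | T || T
F | F | F | T | F || T
F | F | F | F | T || T
F | F | F | F | F || T
The formula is true on 20 of the 32 rows.

20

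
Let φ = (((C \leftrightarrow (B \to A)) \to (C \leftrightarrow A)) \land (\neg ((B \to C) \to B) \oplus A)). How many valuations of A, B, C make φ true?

  A      B      C    |  (B \to A)  (C \leftrightarrow A)  (B \to C)  ((B \to C) \to B)  \neg ((B \to C) \to B)    φ  
 True   True   True  |     True             True             True           True                False            True
 True   True  False  |     True            False            False           True                False            True
 True  False   True  |     True             True             True          False                 True           False
 True  False  False  |     True            False             True          False                 True           False
False   True   True  |    False            False             True           True                False           False
False   True  False  |    False             True            False           True                False           False
False  False   True  |     True            False             True          False                 True           False
False  False  False  |     True             True             True          False                 True            True
The formula is true on 3 of the 8 rows.

3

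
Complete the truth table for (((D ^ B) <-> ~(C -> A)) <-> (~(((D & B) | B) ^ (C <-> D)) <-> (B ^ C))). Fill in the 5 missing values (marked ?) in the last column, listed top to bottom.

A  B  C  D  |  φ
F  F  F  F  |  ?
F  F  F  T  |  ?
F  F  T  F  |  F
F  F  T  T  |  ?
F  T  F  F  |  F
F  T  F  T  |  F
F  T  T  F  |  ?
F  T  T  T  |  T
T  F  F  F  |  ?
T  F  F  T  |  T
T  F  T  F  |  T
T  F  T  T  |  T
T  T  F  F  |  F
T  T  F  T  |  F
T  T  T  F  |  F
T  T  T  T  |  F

T, T, F, T, T

Row A=F, B=F, C=F, D=F: ((D ^ B) <-> ~(C -> A)) = T, (~(((D & B) | B) ^ (C <-> D)) <-> (B ^ C)) = T, so the formula = T.
Row A=F, B=F, C=F, D=T: ((D ^ B) <-> ~(C -> A)) = F, (~(((D & B) | B) ^ (C <-> D)) <-> (B ^ C)) = F, so the formula = T.
Row A=F, B=F, C=T, D=T: ((D ^ B) <-> ~(C -> A)) = T, (~(((D & B) | B) ^ (C <-> D)) <-> (B ^ C)) = F, so the formula = F.
Row A=F, B=T, C=T, D=F: ((D ^ B) <-> ~(C -> A)) = T, (~(((D & B) | B) ^ (C <-> D)) <-> (B ^ C)) = T, so the formula = T.
Row A=T, B=F, C=F, D=F: ((D ^ B) <-> ~(C -> A)) = T, (~(((D & B) | B) ^ (C <-> D)) <-> (B ^ C)) = T, so the formula = T.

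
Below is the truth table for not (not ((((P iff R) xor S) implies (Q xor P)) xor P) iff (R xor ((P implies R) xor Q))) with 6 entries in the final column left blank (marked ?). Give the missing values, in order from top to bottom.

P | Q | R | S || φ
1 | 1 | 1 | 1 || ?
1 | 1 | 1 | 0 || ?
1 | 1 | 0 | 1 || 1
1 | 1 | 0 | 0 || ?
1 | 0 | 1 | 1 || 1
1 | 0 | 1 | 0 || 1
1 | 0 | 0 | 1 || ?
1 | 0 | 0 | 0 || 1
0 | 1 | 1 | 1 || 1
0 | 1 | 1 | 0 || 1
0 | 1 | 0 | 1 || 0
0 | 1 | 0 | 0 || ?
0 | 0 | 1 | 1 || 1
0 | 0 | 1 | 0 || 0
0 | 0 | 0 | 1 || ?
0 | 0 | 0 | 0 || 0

0, 1, 0, 1, 0, 1

Row P=1, Q=1, R=1, S=1: not ((((P iff R) xor S) implies (Q xor P)) xor P) = 1, (R xor ((P implies R) xor Q)) = 1, (not ((((P iff R) xor S) implies (Q xor P)) xor P) iff (R xor ((P implies R) xor Q))) = 1, so the formula = 0.
Row P=1, Q=1, R=1, S=0: not ((((P iff R) xor S) implies (Q xor P)) xor P) = 0, (R xor ((P implies R) xor Q)) = 1, (not ((((P iff R) xor S) implies (Q xor P)) xor P) iff (R xor ((P implies R) xor Q))) = 0, so the formula = 1.
Row P=1, Q=1, R=0, S=0: not ((((P iff R) xor S) implies (Q xor P)) xor P) = 1, (R xor ((P implies R) xor Q)) = 1, (not ((((P iff R) xor S) implies (Q xor P)) xor P) iff (R xor ((P implies R) xor Q))) = 1, so the formula = 0.
Row P=1, Q=0, R=0, S=1: not ((((P iff R) xor S) implies (Q xor P)) xor P) = 1, (R xor ((P implies R) xor Q)) = 0, (not ((((P iff R) xor S) implies (Q xor P)) xor P) iff (R xor ((P implies R) xor Q))) = 0, so the formula = 1.
Row P=0, Q=1, R=0, S=0: not ((((P iff R) xor S) implies (Q xor P)) xor P) = 0, (R xor ((P implies R) xor Q)) = 0, (not ((((P iff R) xor S) implies (Q xor P)) xor P) iff (R xor ((P implies R) xor Q))) = 1, so the formula = 0.
Row P=0, Q=0, R=0, S=1: not ((((P iff R) xor S) implies (Q xor P)) xor P) = 0, (R xor ((P implies R) xor Q)) = 1, (not ((((P iff R) xor S) implies (Q xor P)) xor P) iff (R xor ((P implies R) xor Q))) = 0, so the formula = 1.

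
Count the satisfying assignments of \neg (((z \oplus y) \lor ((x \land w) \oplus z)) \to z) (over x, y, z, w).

5

x | y | z | w | φ
- | - | - | - | -
0 | 0 | 0 | 0 | 0
0 | 0 | 0 | 1 | 0
0 | 0 | 1 | 0 | 0
0 | 0 | 1 | 1 | 0
0 | 1 | 0 | 0 | 1
0 | 1 | 0 | 1 | 1
0 | 1 | 1 | 0 | 0
0 | 1 | 1 | 1 | 0
1 | 0 | 0 | 0 | 0
1 | 0 | 0 | 1 | 1
1 | 0 | 1 | 0 | 0
1 | 0 | 1 | 1 | 0
1 | 1 | 0 | 0 | 1
1 | 1 | 0 | 1 | 1
1 | 1 | 1 | 0 | 0
1 | 1 | 1 | 1 | 0
The formula is true on 5 of the 16 rows.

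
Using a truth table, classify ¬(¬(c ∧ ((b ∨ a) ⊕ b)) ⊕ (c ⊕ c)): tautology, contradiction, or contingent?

a  b  c  |  φ
T  T  T  |  F
T  T  F  |  F
T  F  T  |  T
T  F  F  |  F
F  T  T  |  F
F  T  F  |  F
F  F  T  |  F
F  F  F  |  F
1 of 8 rows are T, so the formula is contingent.

contingent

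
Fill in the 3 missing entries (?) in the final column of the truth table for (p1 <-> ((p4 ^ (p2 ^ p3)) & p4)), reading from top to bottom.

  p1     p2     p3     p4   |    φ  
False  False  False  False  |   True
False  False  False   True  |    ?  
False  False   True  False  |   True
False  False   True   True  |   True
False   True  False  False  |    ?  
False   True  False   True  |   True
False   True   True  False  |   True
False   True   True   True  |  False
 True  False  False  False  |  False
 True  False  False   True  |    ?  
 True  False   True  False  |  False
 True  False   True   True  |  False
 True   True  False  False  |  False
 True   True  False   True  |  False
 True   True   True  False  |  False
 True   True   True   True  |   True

False, True, True

Row p1=False, p2=False, p3=False, p4=True: ((p4 ^ (p2 ^ p3)) & p4) = True, so the formula = False.
Row p1=False, p2=True, p3=False, p4=False: ((p4 ^ (p2 ^ p3)) & p4) = False, so the formula = True.
Row p1=True, p2=False, p3=False, p4=True: ((p4 ^ (p2 ^ p3)) & p4) = True, so the formula = True.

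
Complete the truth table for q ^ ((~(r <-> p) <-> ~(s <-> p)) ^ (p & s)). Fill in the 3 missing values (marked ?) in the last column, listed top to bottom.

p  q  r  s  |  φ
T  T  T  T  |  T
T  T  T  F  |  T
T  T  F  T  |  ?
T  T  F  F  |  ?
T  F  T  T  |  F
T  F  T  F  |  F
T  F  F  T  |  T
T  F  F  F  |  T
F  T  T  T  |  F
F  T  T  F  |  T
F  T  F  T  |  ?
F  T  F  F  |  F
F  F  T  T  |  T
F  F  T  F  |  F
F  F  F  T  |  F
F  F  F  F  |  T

Row p=T, q=T, r=F, s=T: ((~(r <-> p) <-> ~(s <-> p)) ^ (p & s)) = T, so the formula = F.
Row p=T, q=T, r=F, s=F: ((~(r <-> p) <-> ~(s <-> p)) ^ (p & s)) = T, so the formula = F.
Row p=F, q=T, r=F, s=T: ((~(r <-> p) <-> ~(s <-> p)) ^ (p & s)) = F, so the formula = T.

F, F, T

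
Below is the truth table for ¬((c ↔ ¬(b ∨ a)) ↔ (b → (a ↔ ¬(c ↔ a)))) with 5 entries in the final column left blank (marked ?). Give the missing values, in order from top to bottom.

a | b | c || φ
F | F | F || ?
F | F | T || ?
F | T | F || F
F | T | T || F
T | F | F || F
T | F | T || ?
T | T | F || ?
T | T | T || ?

T, F, T, F, F

Row a=F, b=F, c=F: (c ↔ ¬(b ∨ a)) = F, (b → (a ↔ ¬(c ↔ a))) = T, ((c ↔ ¬(b ∨ a)) ↔ (b → (a ↔ ¬(c ↔ a)))) = F, so the formula = T.
Row a=F, b=F, c=T: (c ↔ ¬(b ∨ a)) = T, (b → (a ↔ ¬(c ↔ a))) = T, ((c ↔ ¬(b ∨ a)) ↔ (b → (a ↔ ¬(c ↔ a)))) = T, so the formula = F.
Row a=T, b=F, c=T: (c ↔ ¬(b ∨ a)) = F, (b → (a ↔ ¬(c ↔ a))) = T, ((c ↔ ¬(b ∨ a)) ↔ (b → (a ↔ ¬(c ↔ a)))) = F, so the formula = T.
Row a=T, b=T, c=F: (c ↔ ¬(b ∨ a)) = T, (b → (a ↔ ¬(c ↔ a))) = T, ((c ↔ ¬(b ∨ a)) ↔ (b → (a ↔ ¬(c ↔ a)))) = T, so the formula = F.
Row a=T, b=T, c=T: (c ↔ ¬(b ∨ a)) = F, (b → (a ↔ ¬(c ↔ a))) = F, ((c ↔ ¬(b ∨ a)) ↔ (b → (a ↔ ¬(c ↔ a)))) = T, so the formula = F.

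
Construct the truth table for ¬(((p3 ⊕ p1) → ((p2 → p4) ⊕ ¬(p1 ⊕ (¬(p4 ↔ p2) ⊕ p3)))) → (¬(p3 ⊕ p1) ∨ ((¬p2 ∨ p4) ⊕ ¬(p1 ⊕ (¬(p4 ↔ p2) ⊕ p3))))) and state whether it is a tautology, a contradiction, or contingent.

p1  p2  p3  p4  |  φ
T   T   T   T   |  F
T   T   T   F   |  F
T   T   F   T   |  F
T   T   F   F   |  F
T   F   T   T   |  F
T   F   T   F   |  F
T   F   F   T   |  F
T   F   F   F   |  F
F   T   T   T   |  F
F   T   T   F   |  F
F   T   F   T   |  F
F   T   F   F   |  F
F   F   T   T   |  F
F   F   T   F   |  F
F   F   F   T   |  F
F   F   F   F   |  F
Every row is F, so the formula is a contradiction.

contradiction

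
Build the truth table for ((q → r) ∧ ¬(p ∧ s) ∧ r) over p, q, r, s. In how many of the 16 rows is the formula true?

p | q | r | s || ((q → r) ∧ ¬(p ∧ s) ∧ r)
T | T | T | T ||            F            
T | T | T | F ||            T            
T | T | F | T ||            F            
T | T | F | F ||            F            
T | F | T | T ||            F            
T | F | T | F ||            T            
T | F | F | T ||            F            
T | F | F | F ||            F            
F | T | T | T ||            T            
F | T | T | F ||            T            
F | T | F | T ||            F            
F | T | F | F ||            F            
F | F | T | T ||            T            
F | F | T | F ||            T            
F | F | F | T ||            F            
F | F | F | F ||            F            
The formula is true on 6 of the 16 rows.

6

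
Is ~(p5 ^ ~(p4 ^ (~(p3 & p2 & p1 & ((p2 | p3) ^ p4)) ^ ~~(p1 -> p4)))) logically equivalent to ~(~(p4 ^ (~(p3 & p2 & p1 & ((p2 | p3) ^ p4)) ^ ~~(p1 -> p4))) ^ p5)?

equivalent

p1 | p2 | p3 | p4 | p5 || φ | ψ
0  | 0  | 0  | 0  | 0  || 0 | 0
0  | 0  | 0  | 0  | 1  || 1 | 1
0  | 0  | 0  | 1  | 0  || 1 | 1
0  | 0  | 0  | 1  | 1  || 0 | 0
0  | 0  | 1  | 0  | 0  || 0 | 0
0  | 0  | 1  | 0  | 1  || 1 | 1
0  | 0  | 1  | 1  | 0  || 1 | 1
0  | 0  | 1  | 1  | 1  || 0 | 0
0  | 1  | 0  | 0  | 0  || 0 | 0
0  | 1  | 0  | 0  | 1  || 1 | 1
0  | 1  | 0  | 1  | 0  || 1 | 1
0  | 1  | 0  | 1  | 1  || 0 | 0
0  | 1  | 1  | 0  | 0  || 0 | 0
0  | 1  | 1  | 0  | 1  || 1 | 1
0  | 1  | 1  | 1  | 0  || 1 | 1
0  | 1  | 1  | 1  | 1  || 0 | 0
1  | 0  | 0  | 0  | 0  || 1 | 1
1  | 0  | 0  | 0  | 1  || 0 | 0
1  | 0  | 0  | 1  | 0  || 1 | 1
1  | 0  | 0  | 1  | 1  || 0 | 0
1  | 0  | 1  | 0  | 0  || 1 | 1
1  | 0  | 1  | 0  | 1  || 0 | 0
1  | 0  | 1  | 1  | 0  || 1 | 1
1  | 0  | 1  | 1  | 1  || 0 | 0
1  | 1  | 0  | 0  | 0  || 1 | 1
1  | 1  | 0  | 0  | 1  || 0 | 0
1  | 1  | 0  | 1  | 0  || 1 | 1
1  | 1  | 0  | 1  | 1  || 0 | 0
1  | 1  | 1  | 0  | 0  || 0 | 0
1  | 1  | 1  | 0  | 1  || 1 | 1
1  | 1  | 1  | 1  | 0  || 1 | 1
1  | 1  | 1  | 1  | 1  || 0 | 0
The columns for φ and ψ agree on every row, so they are logically equivalent.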